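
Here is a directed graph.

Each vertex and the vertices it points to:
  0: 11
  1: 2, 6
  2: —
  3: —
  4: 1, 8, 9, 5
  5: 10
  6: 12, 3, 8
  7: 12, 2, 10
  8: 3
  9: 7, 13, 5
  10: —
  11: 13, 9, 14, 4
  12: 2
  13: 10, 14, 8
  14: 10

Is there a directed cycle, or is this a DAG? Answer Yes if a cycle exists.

No

DFS with white/gray/black marking, starting from 6:
6 gray
  12 gray
    2 gray
    2 black
  12 black
  3 gray
  3 black
  8 gray
    8→3: 3 black — skip
  8 black
6 black
0 gray
  11 gray
    13 gray
      10 gray
      10 black
      14 gray
        14→10: 10 black — skip
      14 black
      13→8: 8 black — skip
    13 black
    9 gray
      7 gray
        7→12: 12 black — skip
        7→2: 2 black — skip
        7→10: 10 black — skip
      7 black
      9→13: 13 black — skip
      5 gray
        5→10: 10 black — skip
      5 black
    9 black
    11→14: 14 black — skip
    4 gray
      1 gray
        1→2: 2 black — skip
        1→6: 6 black — skip
      1 black
      4→8: 8 black — skip
      4→9: 9 black — skip
      4→5: 5 black — skip
    4 black
  11 black
0 black
Every edge goes to a white or black vertex — no back edge, so the graph is acyclic.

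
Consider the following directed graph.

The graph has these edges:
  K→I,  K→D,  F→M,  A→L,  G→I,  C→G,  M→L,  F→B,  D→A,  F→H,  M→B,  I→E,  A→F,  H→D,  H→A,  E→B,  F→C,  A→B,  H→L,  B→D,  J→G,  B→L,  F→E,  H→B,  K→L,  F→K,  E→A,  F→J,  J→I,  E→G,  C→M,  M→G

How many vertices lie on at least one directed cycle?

A vertex is on a directed cycle iff it belongs to a strongly connected component of size ≥ 2 (or has a self-loop).
The vertices on cycles are {A, B, C, D, E, F, G, H, I, J, K, M} — 12 in total.

12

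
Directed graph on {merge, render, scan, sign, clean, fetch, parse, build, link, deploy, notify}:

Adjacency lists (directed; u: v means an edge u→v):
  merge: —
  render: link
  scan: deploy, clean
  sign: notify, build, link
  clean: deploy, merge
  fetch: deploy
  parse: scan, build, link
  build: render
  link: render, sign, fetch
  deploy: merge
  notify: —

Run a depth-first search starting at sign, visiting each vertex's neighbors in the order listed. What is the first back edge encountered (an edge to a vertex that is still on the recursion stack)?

DFS from sign (visiting each vertex's neighbors in the order listed); mark gray on enter, black on exit:
sign gray
  notify gray
  notify black
  build gray
    render gray
      link gray
        link→render: render is gray → back edge
First back edge: link → render.

link→render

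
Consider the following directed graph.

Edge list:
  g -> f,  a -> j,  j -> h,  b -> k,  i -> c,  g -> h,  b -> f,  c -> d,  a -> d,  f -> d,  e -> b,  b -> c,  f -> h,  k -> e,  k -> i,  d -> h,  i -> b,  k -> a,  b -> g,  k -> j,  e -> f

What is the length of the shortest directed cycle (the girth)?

For each vertex v, BFS finds the shortest path from v back to v.
The shortest such closed walk is k → i → b → k, length 3.

3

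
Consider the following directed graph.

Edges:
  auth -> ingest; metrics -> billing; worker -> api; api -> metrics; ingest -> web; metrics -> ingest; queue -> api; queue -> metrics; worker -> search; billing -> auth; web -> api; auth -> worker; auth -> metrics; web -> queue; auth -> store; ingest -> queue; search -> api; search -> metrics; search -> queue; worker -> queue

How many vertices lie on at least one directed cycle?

9

A vertex is on a directed cycle iff it belongs to a strongly connected component of size ≥ 2 (or has a self-loop).
The vertices on cycles are {api, web, auth, queue, ingest, search, worker, billing, metrics} — 9 in total.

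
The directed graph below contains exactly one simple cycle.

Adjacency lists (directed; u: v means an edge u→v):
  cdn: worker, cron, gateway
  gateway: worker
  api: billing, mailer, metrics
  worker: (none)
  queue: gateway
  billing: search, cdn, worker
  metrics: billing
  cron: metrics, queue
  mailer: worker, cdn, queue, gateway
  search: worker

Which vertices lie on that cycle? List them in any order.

cdn, cron, billing, metrics

DFS with gray/black marking from billing:
billing gray
  search gray
    worker gray
    worker black
  search black
  cdn gray
    cdn→worker: worker black — skip
    cron gray
      metrics gray
        metrics→billing: billing is gray → back edge
Back edge closes the cycle billing → cdn → cron → metrics → billing; its vertices are {cdn, cron, billing, metrics}.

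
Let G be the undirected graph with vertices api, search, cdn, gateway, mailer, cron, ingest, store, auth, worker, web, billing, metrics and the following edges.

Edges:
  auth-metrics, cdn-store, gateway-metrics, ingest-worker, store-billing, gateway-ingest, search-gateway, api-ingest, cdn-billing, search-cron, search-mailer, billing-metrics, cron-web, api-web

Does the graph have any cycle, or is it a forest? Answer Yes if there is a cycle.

Yes

DFS, tracking each vertex's parent; an edge to a visited non-parent vertex closes a cycle.
Start from auth:
visit auth (parent –)
  visit metrics (parent auth)
    visit billing (parent metrics)
      visit store (parent billing)
        visit cdn (parent store)
          cdn–store: parent, skip
          cdn–billing: billing visited and ≠ parent → cycle
Cycle: billing – store – cdn – billing.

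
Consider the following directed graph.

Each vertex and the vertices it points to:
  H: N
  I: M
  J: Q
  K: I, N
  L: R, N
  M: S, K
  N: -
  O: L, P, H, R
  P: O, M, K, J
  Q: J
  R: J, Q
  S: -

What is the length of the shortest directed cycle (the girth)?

For each vertex v, BFS finds the shortest path from v back to v.
The shortest such closed walk is O → P → O, length 2.

2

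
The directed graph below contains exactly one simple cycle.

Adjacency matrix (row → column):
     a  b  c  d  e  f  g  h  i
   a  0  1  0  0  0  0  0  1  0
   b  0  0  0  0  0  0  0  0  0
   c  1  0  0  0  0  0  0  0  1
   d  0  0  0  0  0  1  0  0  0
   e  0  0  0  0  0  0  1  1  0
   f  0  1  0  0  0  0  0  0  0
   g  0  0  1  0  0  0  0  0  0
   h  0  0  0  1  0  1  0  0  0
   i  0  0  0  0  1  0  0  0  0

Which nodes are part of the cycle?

DFS with gray/black marking from e:
e gray
  h gray
    f gray
      b gray
      b black
    f black
    d gray
      d→f: f black — skip
    d black
  h black
  g gray
    c gray
      a gray
        a→h: h black — skip
        a→b: b black — skip
      a black
      i gray
        i→e: e is gray → back edge
Back edge closes the cycle e → g → c → i → e; its vertices are {c, e, g, i}.

c, e, g, i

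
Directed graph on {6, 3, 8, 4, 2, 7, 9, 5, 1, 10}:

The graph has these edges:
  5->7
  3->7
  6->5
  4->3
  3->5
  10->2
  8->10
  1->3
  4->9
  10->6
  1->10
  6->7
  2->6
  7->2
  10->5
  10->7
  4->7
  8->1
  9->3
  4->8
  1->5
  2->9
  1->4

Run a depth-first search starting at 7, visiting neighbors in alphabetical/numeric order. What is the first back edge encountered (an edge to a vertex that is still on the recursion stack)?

5→7

DFS from 7 (visiting neighbors in alphabetical/numeric order); mark gray on enter, black on exit:
7 gray
  2 gray
    6 gray
      5 gray
        5→7: 7 is gray → back edge
First back edge: 5 → 7.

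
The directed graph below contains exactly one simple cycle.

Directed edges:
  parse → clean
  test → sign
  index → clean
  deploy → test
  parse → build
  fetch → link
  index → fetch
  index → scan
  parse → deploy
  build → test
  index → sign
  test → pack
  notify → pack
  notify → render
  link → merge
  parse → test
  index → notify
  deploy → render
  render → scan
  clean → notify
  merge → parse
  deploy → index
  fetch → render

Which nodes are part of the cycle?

link, fetch, index, merge, parse, deploy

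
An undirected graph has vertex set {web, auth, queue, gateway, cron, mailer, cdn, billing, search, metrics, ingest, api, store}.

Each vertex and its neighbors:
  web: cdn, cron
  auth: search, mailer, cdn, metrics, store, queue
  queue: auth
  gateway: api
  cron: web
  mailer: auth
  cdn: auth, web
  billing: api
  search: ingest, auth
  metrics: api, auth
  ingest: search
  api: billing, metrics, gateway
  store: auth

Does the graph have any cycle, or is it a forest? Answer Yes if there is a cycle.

DFS, tracking each vertex's parent; an edge to a visited non-parent vertex closes a cycle.
Start from api:
visit api (parent –)
  visit billing (parent api)
    billing–api: parent, skip
  visit metrics (parent api)
    metrics–api: parent, skip
    visit auth (parent metrics)
      visit search (parent auth)
        visit ingest (parent search)
          ingest–search: parent, skip
        search–auth: parent, skip
      visit mailer (parent auth)
        mailer–auth: parent, skip
      visit cdn (parent auth)
        cdn–auth: parent, skip
        visit web (parent cdn)
          web–cdn: parent, skip
          visit cron (parent web)
            cron–web: parent, skip
      auth–metrics: parent, skip
      visit store (parent auth)
        store–auth: parent, skip
      visit queue (parent auth)
        queue–auth: parent, skip
  visit gateway (parent api)
    gateway–api: parent, skip
No non-parent visited neighbor found — the graph is a forest.

No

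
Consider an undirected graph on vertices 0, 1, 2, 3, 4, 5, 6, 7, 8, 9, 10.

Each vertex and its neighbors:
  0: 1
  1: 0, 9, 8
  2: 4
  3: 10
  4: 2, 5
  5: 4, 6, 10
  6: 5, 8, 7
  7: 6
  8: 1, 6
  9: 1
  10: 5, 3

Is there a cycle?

DFS, tracking each vertex's parent; an edge to a visited non-parent vertex closes a cycle.
Start from 2:
visit 2 (parent –)
  visit 4 (parent 2)
    4–2: parent, skip
    visit 5 (parent 4)
      5–4: parent, skip
      visit 6 (parent 5)
        6–5: parent, skip
        visit 8 (parent 6)
          visit 1 (parent 8)
            visit 0 (parent 1)
              0–1: parent, skip
            visit 9 (parent 1)
              9–1: parent, skip
            1–8: parent, skip
          8–6: parent, skip
        visit 7 (parent 6)
          7–6: parent, skip
      visit 10 (parent 5)
        10–5: parent, skip
        visit 3 (parent 10)
          3–10: parent, skip
No non-parent visited neighbor found — the graph is a forest.

No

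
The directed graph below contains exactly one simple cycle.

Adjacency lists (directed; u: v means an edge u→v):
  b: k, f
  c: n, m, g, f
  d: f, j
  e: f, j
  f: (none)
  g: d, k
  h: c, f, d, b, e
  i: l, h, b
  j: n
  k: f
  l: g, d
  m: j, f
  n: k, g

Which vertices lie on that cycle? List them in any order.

d, g, j, n

DFS with gray/black marking from g:
g gray
  d gray
    f gray
    f black
    j gray
      n gray
        k gray
          k→f: f black — skip
        k black
        n→g: g is gray → back edge
Back edge closes the cycle g → d → j → n → g; its vertices are {d, g, j, n}.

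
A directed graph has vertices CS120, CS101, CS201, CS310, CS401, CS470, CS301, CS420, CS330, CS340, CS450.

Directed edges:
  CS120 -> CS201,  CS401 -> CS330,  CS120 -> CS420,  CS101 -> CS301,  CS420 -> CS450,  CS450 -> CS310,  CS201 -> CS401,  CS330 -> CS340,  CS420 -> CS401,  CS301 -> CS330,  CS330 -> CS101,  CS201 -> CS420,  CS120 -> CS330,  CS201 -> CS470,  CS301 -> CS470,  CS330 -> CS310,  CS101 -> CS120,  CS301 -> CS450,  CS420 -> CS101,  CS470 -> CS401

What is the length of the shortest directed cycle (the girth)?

3

For each vertex v, BFS finds the shortest path from v back to v.
The shortest such closed walk is CS101 → CS120 → CS330 → CS101, length 3.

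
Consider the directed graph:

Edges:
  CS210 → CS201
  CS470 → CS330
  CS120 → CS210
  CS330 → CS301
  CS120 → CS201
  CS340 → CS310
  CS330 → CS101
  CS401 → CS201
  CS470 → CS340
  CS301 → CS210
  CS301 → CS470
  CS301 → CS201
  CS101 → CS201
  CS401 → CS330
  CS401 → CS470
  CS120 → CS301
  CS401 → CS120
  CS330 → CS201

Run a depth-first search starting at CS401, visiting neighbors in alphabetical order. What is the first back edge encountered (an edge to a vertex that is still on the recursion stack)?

CS330→CS301

DFS from CS401 (visiting neighbors in alphabetical order); mark gray on enter, black on exit:
CS401 gray
  CS120 gray
    CS201 gray
    CS201 black
    CS210 gray
      CS210→CS201: CS201 black — skip
    CS210 black
    CS301 gray
      CS301→CS201: CS201 black — skip
      CS301→CS210: CS210 black — skip
      CS470 gray
        CS330 gray
          CS101 gray
            CS101→CS201: CS201 black — skip
          CS101 black
          CS330→CS201: CS201 black — skip
          CS330→CS301: CS301 is gray → back edge
First back edge: CS330 → CS301.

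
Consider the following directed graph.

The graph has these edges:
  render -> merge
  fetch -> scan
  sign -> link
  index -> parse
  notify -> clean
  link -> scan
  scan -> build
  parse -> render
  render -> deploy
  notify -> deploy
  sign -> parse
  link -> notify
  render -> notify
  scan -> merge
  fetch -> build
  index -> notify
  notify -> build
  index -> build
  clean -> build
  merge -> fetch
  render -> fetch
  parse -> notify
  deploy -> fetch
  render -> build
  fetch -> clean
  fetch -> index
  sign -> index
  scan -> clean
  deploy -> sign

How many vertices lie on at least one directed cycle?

10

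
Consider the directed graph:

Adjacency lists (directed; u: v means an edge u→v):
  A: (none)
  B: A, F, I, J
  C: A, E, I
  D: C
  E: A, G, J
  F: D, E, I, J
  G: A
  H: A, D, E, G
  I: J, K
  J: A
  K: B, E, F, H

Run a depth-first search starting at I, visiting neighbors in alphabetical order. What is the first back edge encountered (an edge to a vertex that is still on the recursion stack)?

C→I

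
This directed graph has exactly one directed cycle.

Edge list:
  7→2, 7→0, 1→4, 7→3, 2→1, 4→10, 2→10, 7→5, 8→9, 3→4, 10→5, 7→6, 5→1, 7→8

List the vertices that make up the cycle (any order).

1, 4, 5, 10

DFS with gray/black marking from 4:
4 gray
  10 gray
    5 gray
      1 gray
        1→4: 4 is gray → back edge
Back edge closes the cycle 4 → 10 → 5 → 1 → 4; its vertices are {1, 4, 5, 10}.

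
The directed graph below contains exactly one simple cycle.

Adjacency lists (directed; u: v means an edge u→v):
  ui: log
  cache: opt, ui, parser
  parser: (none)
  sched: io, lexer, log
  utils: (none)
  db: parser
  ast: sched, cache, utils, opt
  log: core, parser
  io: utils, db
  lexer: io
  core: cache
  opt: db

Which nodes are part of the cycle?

DFS with gray/black marking from cache:
cache gray
  opt gray
    db gray
      parser gray
      parser black
    db black
  opt black
  ui gray
    log gray
      core gray
        core→cache: cache is gray → back edge
Back edge closes the cycle cache → ui → log → core → cache; its vertices are {ui, log, core, cache}.

ui, log, core, cache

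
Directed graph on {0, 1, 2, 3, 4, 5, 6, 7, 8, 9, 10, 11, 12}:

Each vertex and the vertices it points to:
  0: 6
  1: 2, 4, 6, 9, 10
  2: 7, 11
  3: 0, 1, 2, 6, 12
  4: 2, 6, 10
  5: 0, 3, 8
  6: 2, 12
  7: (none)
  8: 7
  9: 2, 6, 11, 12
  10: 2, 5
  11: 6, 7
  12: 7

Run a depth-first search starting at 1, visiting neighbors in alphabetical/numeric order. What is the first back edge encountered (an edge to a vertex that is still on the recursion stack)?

6→2

DFS from 1 (visiting neighbors in alphabetical/numeric order); mark gray on enter, black on exit:
1 gray
  2 gray
    7 gray
    7 black
    11 gray
      6 gray
        6→2: 2 is gray → back edge
First back edge: 6 → 2.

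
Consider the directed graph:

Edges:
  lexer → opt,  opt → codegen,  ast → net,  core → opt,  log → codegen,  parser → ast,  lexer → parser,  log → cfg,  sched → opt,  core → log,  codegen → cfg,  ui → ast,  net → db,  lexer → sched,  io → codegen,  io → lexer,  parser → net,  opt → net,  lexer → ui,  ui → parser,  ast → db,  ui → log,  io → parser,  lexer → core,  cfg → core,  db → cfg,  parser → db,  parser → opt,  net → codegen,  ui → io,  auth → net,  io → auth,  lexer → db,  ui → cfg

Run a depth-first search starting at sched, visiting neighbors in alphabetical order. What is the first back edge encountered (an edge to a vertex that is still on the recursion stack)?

log->cfg

DFS from sched (visiting neighbors in alphabetical order); mark gray on enter, black on exit:
sched gray
  opt gray
    codegen gray
      cfg gray
        core gray
          log gray
            log→cfg: cfg is gray → back edge
First back edge: log → cfg.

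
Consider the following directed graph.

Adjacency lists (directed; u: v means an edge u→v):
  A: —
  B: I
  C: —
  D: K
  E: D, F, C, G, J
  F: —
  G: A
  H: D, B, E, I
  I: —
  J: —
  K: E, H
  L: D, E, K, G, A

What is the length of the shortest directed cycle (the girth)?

3

For each vertex v, BFS finds the shortest path from v back to v.
The shortest such closed walk is E → D → K → E, length 3.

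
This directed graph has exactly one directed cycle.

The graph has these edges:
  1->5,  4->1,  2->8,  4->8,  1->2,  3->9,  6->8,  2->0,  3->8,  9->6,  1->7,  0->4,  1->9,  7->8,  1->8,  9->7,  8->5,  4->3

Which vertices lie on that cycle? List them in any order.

0, 1, 2, 4

DFS with gray/black marking from 4:
4 gray
  3 gray
    9 gray
      6 gray
        8 gray
          5 gray
          5 black
        8 black
      6 black
      7 gray
        7→8: 8 black — skip
      7 black
    9 black
    3→8: 8 black — skip
  3 black
  1 gray
    1→9: 9 black — skip
    1→8: 8 black — skip
    1→7: 7 black — skip
    2 gray
      0 gray
        0→4: 4 is gray → back edge
Back edge closes the cycle 4 → 1 → 2 → 0 → 4; its vertices are {0, 1, 2, 4}.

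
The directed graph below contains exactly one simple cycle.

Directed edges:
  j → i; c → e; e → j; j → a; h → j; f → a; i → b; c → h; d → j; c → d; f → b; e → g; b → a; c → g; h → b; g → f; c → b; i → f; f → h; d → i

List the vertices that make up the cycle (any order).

f, h, i, j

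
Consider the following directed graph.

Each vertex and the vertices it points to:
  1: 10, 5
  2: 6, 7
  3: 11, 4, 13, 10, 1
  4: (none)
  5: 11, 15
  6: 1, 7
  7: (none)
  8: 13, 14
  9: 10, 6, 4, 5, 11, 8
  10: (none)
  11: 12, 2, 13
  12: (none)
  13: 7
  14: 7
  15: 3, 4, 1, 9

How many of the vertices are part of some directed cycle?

8

A vertex is on a directed cycle iff it belongs to a strongly connected component of size ≥ 2 (or has a self-loop).
The vertices on cycles are {1, 2, 3, 5, 6, 9, 11, 15} — 8 in total.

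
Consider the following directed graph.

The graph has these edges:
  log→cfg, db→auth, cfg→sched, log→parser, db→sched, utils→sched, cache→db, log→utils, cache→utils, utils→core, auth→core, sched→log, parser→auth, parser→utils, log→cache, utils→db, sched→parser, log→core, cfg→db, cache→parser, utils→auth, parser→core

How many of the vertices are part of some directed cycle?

7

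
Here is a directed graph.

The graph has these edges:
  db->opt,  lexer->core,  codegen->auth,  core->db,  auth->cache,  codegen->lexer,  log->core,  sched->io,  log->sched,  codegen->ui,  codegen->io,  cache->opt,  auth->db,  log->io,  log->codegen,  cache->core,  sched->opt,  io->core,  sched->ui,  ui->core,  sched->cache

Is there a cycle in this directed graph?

DFS with white/gray/black marking, starting from io:
io gray
  core gray
    db gray
      opt gray
      opt black
    db black
  core black
io black
ui gray
  ui→core: core black — skip
ui black
codegen gray
  codegen→io: io black — skip
  lexer gray
    lexer→core: core black — skip
  lexer black
  codegen→ui: ui black — skip
  auth gray
    cache gray
      cache→core: core black — skip
      cache→opt: opt black — skip
    cache black
    auth→db: db black — skip
  auth black
codegen black
log gray
  log→codegen: codegen black — skip
  log→io: io black — skip
  log→core: core black — skip
  sched gray
    sched→ui: ui black — skip
    sched→cache: cache black — skip
    sched→opt: opt black — skip
    sched→io: io black — skip
  sched black
log black
Every edge goes to a white or black vertex — no back edge, so the graph is acyclic.

No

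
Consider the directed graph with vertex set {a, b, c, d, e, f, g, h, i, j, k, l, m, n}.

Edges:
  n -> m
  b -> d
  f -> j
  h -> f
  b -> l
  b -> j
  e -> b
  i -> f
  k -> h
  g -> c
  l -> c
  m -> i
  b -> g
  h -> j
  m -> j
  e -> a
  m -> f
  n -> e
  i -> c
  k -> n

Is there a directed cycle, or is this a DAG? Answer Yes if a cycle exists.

DFS with white/gray/black marking, starting from c:
c gray
c black
a gray
a black
b gray
  d gray
  d black
  l gray
    l→c: c black — skip
  l black
  j gray
  j black
  g gray
    g→c: c black — skip
  g black
b black
e gray
  e→b: b black — skip
  e→a: a black — skip
e black
f gray
  f→j: j black — skip
f black
h gray
  h→f: f black — skip
  h→j: j black — skip
h black
i gray
  i→f: f black — skip
  i→c: c black — skip
i black
k gray
  n gray
    n→e: e black — skip
    m gray
      m→j: j black — skip
      m→i: i black — skip
      m→f: f black — skip
    m black
  n black
  k→h: h black — skip
k black
Every edge goes to a white or black vertex — no back edge, so the graph is acyclic.

No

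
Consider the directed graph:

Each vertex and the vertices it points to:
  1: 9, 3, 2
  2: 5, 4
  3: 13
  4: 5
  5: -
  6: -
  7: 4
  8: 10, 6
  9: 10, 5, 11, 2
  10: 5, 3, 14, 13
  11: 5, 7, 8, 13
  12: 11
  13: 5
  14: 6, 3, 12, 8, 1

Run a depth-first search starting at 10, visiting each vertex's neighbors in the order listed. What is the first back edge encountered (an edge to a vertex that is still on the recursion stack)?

8->10

DFS from 10 (visiting each vertex's neighbors in the order listed); mark gray on enter, black on exit:
10 gray
  5 gray
  5 black
  3 gray
    13 gray
      13→5: 5 black — skip
    13 black
  3 black
  14 gray
    6 gray
    6 black
    14→3: 3 black — skip
    12 gray
      11 gray
        11→5: 5 black — skip
        7 gray
          4 gray
            4→5: 5 black — skip
          4 black
        7 black
        8 gray
          8→10: 10 is gray → back edge
First back edge: 8 → 10.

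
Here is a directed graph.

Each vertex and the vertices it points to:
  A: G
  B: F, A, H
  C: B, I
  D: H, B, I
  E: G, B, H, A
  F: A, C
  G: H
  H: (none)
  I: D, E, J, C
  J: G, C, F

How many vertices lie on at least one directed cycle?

7

A vertex is on a directed cycle iff it belongs to a strongly connected component of size ≥ 2 (or has a self-loop).
The vertices on cycles are {B, C, D, E, F, I, J} — 7 in total.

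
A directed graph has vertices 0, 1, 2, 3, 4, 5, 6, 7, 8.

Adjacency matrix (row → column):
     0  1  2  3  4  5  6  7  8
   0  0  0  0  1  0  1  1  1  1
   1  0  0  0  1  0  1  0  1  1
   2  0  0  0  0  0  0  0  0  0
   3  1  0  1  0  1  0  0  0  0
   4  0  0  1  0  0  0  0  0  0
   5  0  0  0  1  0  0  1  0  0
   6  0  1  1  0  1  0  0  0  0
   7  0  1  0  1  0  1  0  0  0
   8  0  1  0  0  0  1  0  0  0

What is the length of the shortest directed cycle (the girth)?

For each vertex v, BFS finds the shortest path from v back to v.
The shortest such closed walk is 0 → 3 → 0, length 2.

2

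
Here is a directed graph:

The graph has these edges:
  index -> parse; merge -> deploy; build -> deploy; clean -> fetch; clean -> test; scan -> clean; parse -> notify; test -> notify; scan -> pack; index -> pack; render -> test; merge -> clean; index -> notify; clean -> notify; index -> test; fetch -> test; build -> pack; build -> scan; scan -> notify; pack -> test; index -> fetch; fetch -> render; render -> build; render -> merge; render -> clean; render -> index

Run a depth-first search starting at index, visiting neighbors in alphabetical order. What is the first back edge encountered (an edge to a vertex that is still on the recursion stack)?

clean→fetch

DFS from index (visiting neighbors in alphabetical order); mark gray on enter, black on exit:
index gray
  fetch gray
    render gray
      build gray
        deploy gray
        deploy black
        pack gray
          test gray
            notify gray
            notify black
          test black
        pack black
        scan gray
          clean gray
            clean→fetch: fetch is gray → back edge
First back edge: clean → fetch.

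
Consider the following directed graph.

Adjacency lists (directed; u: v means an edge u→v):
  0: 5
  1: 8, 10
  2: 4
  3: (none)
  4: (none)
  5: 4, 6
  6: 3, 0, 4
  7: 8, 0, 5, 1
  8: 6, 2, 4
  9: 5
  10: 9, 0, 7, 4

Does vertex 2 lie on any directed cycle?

No

2 lies on a cycle iff there is a path from 2 back to itself.
Exploring from 2, it never reaches itself; equivalently, its strongly connected component is a singleton.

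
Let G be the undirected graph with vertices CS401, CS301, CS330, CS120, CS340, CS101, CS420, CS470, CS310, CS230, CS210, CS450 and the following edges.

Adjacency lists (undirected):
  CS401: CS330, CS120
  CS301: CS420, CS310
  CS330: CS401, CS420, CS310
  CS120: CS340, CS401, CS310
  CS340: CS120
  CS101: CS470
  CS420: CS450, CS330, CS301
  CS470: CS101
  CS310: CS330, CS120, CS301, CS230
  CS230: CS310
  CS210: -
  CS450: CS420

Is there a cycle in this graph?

Yes

DFS, tracking each vertex's parent; an edge to a visited non-parent vertex closes a cycle.
Start from CS210:
visit CS210 (parent –)
visit CS401 (parent –)
  visit CS330 (parent CS401)
    CS330–CS401: parent, skip
    visit CS420 (parent CS330)
      visit CS450 (parent CS420)
        CS450–CS420: parent, skip
      CS420–CS330: parent, skip
      visit CS301 (parent CS420)
        CS301–CS420: parent, skip
        visit CS310 (parent CS301)
          CS310–CS330: CS330 visited and ≠ parent → cycle
Cycle: CS330 – CS420 – CS301 – CS310 – CS330.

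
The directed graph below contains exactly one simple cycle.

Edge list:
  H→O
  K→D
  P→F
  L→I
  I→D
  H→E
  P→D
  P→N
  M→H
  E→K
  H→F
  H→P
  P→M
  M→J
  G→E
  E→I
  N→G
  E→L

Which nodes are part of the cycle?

H, M, P

DFS with gray/black marking from M:
M gray
  H gray
    O gray
    O black
    E gray
      I gray
        D gray
        D black
      I black
      L gray
        L→I: I black — skip
      L black
      K gray
        K→D: D black — skip
      K black
    E black
    P gray
      F gray
      F black
      N gray
        G gray
          G→E: E black — skip
        G black
      N black
      P→D: D black — skip
      P→M: M is gray → back edge
Back edge closes the cycle M → H → P → M; its vertices are {H, M, P}.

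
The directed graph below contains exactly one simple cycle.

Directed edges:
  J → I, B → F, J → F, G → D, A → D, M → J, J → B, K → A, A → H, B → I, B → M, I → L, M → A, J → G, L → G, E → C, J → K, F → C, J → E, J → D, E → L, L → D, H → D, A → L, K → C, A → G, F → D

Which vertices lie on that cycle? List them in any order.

B, J, M

DFS with gray/black marking from B:
B gray
  F gray
    C gray
    C black
    D gray
    D black
  F black
  I gray
    L gray
      G gray
        G→D: D black — skip
      G black
      L→D: D black — skip
    L black
  I black
  M gray
    A gray
      H gray
        H→D: D black — skip
      H black
      A→D: D black — skip
      A→L: L black — skip
      A→G: G black — skip
    A black
    J gray
      E gray
        E→C: C black — skip
        E→L: L black — skip
      E black
      J→F: F black — skip
      J→I: I black — skip
      K gray
        K→C: C black — skip
        K→A: A black — skip
      K black
      J→G: G black — skip
      J→D: D black — skip
      J→B: B is gray → back edge
Back edge closes the cycle B → M → J → B; its vertices are {B, J, M}.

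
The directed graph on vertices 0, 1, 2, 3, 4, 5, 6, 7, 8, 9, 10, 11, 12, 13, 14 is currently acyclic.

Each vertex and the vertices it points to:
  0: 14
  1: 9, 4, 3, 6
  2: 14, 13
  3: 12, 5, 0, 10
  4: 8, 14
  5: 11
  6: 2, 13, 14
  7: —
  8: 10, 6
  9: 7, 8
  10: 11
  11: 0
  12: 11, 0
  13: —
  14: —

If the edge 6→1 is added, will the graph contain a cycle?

Yes

Adding 6→1 creates a cycle iff 1 can already reach 6.
Path from 1: 1 → 6.
So 1 → … → 6 → 1 is a cycle.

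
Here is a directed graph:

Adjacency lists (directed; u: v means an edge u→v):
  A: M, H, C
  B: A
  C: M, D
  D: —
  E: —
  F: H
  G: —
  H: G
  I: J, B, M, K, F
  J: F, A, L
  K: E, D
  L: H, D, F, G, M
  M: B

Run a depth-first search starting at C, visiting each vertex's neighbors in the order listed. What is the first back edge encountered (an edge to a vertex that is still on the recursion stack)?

DFS from C (visiting each vertex's neighbors in the order listed); mark gray on enter, black on exit:
C gray
  M gray
    B gray
      A gray
        A→M: M is gray → back edge
First back edge: A → M.

A->M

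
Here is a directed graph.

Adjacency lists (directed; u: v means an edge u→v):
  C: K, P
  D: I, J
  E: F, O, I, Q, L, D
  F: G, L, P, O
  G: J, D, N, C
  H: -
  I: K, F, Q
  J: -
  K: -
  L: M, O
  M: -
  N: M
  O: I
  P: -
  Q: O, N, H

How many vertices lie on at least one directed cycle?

A vertex is on a directed cycle iff it belongs to a strongly connected component of size ≥ 2 (or has a self-loop).
The vertices on cycles are {D, F, G, I, L, O, Q} — 7 in total.

7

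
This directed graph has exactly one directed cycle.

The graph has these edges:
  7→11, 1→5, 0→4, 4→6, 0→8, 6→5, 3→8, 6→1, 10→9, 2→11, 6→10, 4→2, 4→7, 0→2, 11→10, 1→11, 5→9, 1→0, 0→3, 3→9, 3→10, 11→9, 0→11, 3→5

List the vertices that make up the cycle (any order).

0, 1, 4, 6

DFS with gray/black marking from 0:
0 gray
  2 gray
    11 gray
      9 gray
      9 black
      10 gray
        10→9: 9 black — skip
      10 black
    11 black
  2 black
  4 gray
    7 gray
      7→11: 11 black — skip
    7 black
    6 gray
      6→10: 10 black — skip
      1 gray
        5 gray
          5→9: 9 black — skip
        5 black
        1→0: 0 is gray → back edge
Back edge closes the cycle 0 → 4 → 6 → 1 → 0; its vertices are {0, 1, 4, 6}.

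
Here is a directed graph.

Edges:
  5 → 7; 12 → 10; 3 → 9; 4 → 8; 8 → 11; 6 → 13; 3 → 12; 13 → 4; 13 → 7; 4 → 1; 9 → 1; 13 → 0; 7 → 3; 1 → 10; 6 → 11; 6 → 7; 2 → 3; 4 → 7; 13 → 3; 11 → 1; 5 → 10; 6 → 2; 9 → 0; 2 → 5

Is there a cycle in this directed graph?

DFS with white/gray/black marking, starting from 1:
1 gray
  10 gray
  10 black
1 black
0 gray
0 black
2 gray
  3 gray
    12 gray
      12→10: 10 black — skip
    12 black
    9 gray
      9→0: 0 black — skip
      9→1: 1 black — skip
    9 black
  3 black
  5 gray
    7 gray
      7→3: 3 black — skip
    7 black
    5→10: 10 black — skip
  5 black
2 black
4 gray
  4→1: 1 black — skip
  4→7: 7 black — skip
  8 gray
    11 gray
      11→1: 1 black — skip
    11 black
  8 black
4 black
6 gray
  6→11: 11 black — skip
  13 gray
    13→4: 4 black — skip
    13→7: 7 black — skip
    13→3: 3 black — skip
    13→0: 0 black — skip
  13 black
  6→2: 2 black — skip
  6→7: 7 black — skip
6 black
Every edge goes to a white or black vertex — no back edge, so the graph is acyclic.

No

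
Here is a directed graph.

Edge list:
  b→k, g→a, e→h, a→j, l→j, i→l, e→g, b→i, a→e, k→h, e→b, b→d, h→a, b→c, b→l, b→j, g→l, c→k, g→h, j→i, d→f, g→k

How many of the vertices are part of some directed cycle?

A vertex is on a directed cycle iff it belongs to a strongly connected component of size ≥ 2 (or has a self-loop).
The vertices on cycles are {a, b, c, e, g, h, i, j, k, l} — 10 in total.

10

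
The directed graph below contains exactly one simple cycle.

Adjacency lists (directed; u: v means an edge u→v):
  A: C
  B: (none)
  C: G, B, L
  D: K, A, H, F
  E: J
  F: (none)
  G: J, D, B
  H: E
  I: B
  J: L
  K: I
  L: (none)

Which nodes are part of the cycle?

DFS with gray/black marking from D:
D gray
  K gray
    I gray
      B gray
      B black
    I black
  K black
  A gray
    C gray
      G gray
        J gray
          L gray
          L black
        J black
        G→D: D is gray → back edge
Back edge closes the cycle D → A → C → G → D; its vertices are {A, C, D, G}.

A, C, D, G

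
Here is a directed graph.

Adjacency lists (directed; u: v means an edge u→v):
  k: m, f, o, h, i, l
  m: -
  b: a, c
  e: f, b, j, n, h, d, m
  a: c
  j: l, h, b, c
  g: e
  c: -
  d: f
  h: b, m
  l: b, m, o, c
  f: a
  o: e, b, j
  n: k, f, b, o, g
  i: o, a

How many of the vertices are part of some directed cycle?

8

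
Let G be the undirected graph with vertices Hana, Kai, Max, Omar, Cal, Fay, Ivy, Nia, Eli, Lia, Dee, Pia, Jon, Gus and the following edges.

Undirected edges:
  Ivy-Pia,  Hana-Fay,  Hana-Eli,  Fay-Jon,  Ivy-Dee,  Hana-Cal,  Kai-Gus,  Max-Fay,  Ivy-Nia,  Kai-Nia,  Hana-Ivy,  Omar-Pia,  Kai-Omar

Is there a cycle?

DFS, tracking each vertex's parent; an edge to a visited non-parent vertex closes a cycle.
Start from Ivy:
visit Ivy (parent –)
  visit Pia (parent Ivy)
    visit Omar (parent Pia)
      Omar–Pia: parent, skip
      visit Kai (parent Omar)
        visit Gus (parent Kai)
          Gus–Kai: parent, skip
        visit Nia (parent Kai)
          Nia–Kai: parent, skip
          Nia–Ivy: Ivy visited and ≠ parent → cycle
Cycle: Ivy – Pia – Omar – Kai – Nia – Ivy.

Yes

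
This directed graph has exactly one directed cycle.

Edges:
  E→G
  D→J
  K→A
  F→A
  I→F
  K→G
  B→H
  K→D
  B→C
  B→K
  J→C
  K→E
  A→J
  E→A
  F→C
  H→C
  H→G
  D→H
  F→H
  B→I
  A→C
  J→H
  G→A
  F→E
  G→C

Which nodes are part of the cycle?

DFS with gray/black marking from J:
J gray
  H gray
    C gray
    C black
    G gray
      G→C: C black — skip
      A gray
        A→C: C black — skip
        A→J: J is gray → back edge
Back edge closes the cycle J → H → G → A → J; its vertices are {A, G, H, J}.

A, G, H, J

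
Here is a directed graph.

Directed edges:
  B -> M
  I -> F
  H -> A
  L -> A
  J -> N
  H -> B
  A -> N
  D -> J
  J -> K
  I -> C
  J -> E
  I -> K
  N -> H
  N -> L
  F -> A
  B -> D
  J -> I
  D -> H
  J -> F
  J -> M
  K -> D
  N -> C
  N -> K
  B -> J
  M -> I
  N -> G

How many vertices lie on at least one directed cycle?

A vertex is on a directed cycle iff it belongs to a strongly connected component of size ≥ 2 (or has a self-loop).
The vertices on cycles are {A, B, D, F, H, I, J, K, L, M, N} — 11 in total.

11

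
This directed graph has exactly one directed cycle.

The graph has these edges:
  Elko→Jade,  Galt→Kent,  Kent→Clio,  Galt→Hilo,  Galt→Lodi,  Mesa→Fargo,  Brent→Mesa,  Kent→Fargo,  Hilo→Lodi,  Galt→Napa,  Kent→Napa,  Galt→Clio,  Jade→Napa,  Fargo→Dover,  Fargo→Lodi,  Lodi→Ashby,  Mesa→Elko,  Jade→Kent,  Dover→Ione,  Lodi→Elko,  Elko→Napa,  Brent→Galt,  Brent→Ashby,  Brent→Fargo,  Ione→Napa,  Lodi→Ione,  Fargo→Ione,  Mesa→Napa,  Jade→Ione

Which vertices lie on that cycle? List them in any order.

Elko, Jade, Kent, Lodi, Fargo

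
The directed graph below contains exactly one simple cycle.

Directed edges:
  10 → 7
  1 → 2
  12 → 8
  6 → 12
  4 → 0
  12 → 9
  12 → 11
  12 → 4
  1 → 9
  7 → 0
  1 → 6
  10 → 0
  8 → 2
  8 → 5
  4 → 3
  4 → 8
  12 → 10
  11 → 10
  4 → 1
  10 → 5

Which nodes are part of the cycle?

DFS with gray/black marking from 12:
12 gray
  9 gray
  9 black
  8 gray
    5 gray
    5 black
    2 gray
    2 black
  8 black
  4 gray
    0 gray
    0 black
    1 gray
      1→9: 9 black — skip
      6 gray
        6→12: 12 is gray → back edge
Back edge closes the cycle 12 → 4 → 1 → 6 → 12; its vertices are {1, 4, 6, 12}.

1, 4, 6, 12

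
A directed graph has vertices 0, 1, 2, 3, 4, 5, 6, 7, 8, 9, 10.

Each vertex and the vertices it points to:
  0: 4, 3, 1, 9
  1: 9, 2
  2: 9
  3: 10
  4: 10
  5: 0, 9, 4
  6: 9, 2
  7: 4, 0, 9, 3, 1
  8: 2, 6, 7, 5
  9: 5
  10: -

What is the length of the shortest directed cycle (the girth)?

2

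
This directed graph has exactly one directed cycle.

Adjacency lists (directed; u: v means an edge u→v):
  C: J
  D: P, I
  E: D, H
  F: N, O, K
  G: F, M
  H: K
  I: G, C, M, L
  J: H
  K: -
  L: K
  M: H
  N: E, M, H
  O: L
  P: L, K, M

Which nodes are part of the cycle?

D, E, F, G, I, N

DFS with gray/black marking from D:
D gray
  P gray
    L gray
      K gray
      K black
    L black
    P→K: K black — skip
    M gray
      H gray
        H→K: K black — skip
      H black
    M black
  P black
  I gray
    G gray
      F gray
        N gray
          E gray
            E→D: D is gray → back edge
Back edge closes the cycle D → I → G → F → N → E → D; its vertices are {D, E, F, G, I, N}.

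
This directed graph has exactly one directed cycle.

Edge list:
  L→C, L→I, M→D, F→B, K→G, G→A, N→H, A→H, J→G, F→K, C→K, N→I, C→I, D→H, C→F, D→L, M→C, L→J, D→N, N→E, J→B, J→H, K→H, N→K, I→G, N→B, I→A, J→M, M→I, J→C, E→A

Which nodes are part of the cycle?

DFS with gray/black marking from D:
D gray
  H gray
  H black
  N gray
    B gray
    B black
    I gray
      G gray
        A gray
          A→H: H black — skip
        A black
      G black
      I→A: A black — skip
    I black
    K gray
      K→G: G black — skip
      K→H: H black — skip
    K black
    E gray
      E→A: A black — skip
    E black
    N→H: H black — skip
  N black
  L gray
    C gray
      F gray
        F→K: K black — skip
        F→B: B black — skip
      F black
      C→I: I black — skip
      C→K: K black — skip
    C black
    L→I: I black — skip
    J gray
      J→H: H black — skip
      M gray
        M→C: C black — skip
        M→D: D is gray → back edge
Back edge closes the cycle D → L → J → M → D; its vertices are {D, J, L, M}.

D, J, L, M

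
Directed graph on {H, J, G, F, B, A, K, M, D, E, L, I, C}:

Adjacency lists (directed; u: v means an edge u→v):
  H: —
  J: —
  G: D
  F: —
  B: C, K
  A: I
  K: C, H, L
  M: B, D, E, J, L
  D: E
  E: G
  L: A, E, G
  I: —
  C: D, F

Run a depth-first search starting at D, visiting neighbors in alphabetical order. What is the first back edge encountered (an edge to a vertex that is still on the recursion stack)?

G->D

DFS from D (visiting neighbors in alphabetical order); mark gray on enter, black on exit:
D gray
  E gray
    G gray
      G→D: D is gray → back edge
First back edge: G → D.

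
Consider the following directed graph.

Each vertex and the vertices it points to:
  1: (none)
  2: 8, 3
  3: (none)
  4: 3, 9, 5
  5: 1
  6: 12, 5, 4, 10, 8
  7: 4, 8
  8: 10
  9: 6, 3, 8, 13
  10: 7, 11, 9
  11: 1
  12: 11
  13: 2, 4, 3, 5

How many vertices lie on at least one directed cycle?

8

A vertex is on a directed cycle iff it belongs to a strongly connected component of size ≥ 2 (or has a self-loop).
The vertices on cycles are {2, 4, 6, 7, 8, 9, 10, 13} — 8 in total.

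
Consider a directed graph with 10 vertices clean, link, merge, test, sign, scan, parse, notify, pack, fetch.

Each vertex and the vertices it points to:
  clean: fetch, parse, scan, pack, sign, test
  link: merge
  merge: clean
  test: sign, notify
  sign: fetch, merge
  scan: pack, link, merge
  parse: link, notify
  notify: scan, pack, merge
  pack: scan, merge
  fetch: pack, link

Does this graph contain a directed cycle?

DFS with white/gray/black marking, starting from notify:
notify gray
  scan gray
    pack gray
      pack→scan: scan is gray → back edge
Back edge found, so a cycle exists: scan → pack → scan.

Yes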